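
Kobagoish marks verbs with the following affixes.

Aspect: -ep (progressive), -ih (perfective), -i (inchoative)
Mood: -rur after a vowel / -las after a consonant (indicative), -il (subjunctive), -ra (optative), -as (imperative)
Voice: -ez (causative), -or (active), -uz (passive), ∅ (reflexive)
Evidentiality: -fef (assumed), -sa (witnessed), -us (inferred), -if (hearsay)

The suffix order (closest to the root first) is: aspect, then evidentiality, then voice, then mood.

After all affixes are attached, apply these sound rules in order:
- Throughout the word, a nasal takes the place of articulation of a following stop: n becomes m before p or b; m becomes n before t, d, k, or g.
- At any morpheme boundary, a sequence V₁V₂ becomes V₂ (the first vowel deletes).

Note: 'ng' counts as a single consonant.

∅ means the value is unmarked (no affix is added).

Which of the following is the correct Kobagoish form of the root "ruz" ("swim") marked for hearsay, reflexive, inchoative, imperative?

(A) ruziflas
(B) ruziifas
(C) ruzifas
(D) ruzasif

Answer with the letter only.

Attach aspect inchoative -i → ruzi.
Attach evidentiality hearsay -if → ruziif.
voice = reflexive: zero marking, form stays ruziif.
Attach mood imperative -as → ruziifas.
Nasal assimilation: no change.
Apply vowel deletion: ruziifas → ruzifas.
So the correct form is ruzifas, option (C).
(A) ruziflas is wrong: it uses indicative instead of imperative for mood.
(D) ruzasif is wrong: it has the affixes in the wrong order.
(B) ruziifas is wrong: it fails to apply the sound rule(s).

C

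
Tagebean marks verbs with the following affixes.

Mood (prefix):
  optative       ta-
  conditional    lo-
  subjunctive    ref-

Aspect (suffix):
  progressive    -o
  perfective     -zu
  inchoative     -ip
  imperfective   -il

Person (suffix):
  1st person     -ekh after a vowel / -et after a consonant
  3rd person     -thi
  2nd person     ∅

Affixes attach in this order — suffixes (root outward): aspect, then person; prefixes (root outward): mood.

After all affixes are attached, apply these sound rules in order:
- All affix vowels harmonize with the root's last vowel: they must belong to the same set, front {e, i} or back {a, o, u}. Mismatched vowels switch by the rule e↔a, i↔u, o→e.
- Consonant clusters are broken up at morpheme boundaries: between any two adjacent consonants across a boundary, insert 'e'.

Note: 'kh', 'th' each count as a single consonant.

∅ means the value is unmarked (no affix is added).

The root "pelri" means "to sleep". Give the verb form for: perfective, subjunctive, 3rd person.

refepelrizithi

Attach aspect perfective -zu → pelrizu.
Attach person 3rd person -thi → pelrizuthi.
Attach mood subjunctive ref- → refpelrizuthi.
Apply vowel harmony: refpelrizuthi → refpelrizithi.
Apply epenthesis: refpelrizithi → refepelrizithi.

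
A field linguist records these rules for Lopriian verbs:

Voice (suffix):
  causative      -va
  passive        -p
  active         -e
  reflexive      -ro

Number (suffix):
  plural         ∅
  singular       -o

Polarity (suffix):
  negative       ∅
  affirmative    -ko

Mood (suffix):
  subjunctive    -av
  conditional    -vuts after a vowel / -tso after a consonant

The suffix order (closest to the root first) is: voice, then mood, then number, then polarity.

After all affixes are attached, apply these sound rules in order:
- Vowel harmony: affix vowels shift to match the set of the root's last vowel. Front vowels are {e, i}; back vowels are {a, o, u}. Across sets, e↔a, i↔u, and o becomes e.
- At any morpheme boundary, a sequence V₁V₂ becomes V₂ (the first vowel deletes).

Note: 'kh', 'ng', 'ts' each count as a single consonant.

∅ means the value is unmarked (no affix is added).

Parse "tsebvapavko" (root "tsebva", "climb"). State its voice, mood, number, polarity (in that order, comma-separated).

Segment: tsebva-p-av-ko.
voice: -p → passive.
mood: -av → subjunctive.
number: ∅ → plural.
polarity: -ko → affirmative.

passive, subjunctive, plural, affirmative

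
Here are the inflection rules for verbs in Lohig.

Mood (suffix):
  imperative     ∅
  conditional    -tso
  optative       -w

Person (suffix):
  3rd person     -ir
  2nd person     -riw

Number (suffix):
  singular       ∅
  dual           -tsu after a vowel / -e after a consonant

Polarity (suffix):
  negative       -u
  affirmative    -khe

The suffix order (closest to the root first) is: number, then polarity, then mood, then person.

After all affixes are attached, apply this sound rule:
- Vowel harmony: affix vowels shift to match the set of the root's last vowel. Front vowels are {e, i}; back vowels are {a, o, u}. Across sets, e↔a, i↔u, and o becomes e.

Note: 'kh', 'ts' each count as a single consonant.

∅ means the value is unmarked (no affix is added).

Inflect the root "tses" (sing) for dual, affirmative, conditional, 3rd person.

Attach number dual -e (after consonant 's') → tsese.
Attach polarity affirmative -khe → tsesekhe.
Attach mood conditional -tso → tsesekhetso.
Attach person 3rd person -ir → tsesekhetsoir.
Apply vowel harmony: tsesekhetsoir → tsesekhetseir.

tsesekhetseir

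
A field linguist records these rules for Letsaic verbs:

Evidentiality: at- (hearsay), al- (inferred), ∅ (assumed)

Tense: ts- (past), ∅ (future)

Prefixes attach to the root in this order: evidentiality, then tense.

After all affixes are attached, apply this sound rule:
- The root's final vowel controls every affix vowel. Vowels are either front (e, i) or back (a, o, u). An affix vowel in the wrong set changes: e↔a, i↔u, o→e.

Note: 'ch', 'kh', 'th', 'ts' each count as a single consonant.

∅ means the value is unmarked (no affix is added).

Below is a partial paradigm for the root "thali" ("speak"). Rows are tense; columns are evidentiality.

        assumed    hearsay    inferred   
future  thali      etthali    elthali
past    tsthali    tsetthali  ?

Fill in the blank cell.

Attach evidentiality inferred al- → althali.
Attach tense past ts- → tsalthali.
Apply vowel harmony: tsalthali → tselthali.

tselthali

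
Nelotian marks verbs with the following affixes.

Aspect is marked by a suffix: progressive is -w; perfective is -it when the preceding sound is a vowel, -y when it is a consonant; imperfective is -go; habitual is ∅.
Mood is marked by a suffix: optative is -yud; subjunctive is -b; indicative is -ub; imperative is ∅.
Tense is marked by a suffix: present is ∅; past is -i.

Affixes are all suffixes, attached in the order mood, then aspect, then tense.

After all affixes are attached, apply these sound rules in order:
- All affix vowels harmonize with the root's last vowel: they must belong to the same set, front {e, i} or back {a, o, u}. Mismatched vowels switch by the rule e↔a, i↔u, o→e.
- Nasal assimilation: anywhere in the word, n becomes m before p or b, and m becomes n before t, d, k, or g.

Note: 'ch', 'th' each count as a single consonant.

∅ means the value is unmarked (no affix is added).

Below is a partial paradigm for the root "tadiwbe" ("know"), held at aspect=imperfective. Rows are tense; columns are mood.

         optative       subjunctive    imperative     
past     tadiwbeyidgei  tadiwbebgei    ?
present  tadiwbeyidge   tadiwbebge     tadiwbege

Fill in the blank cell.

mood = imperative: zero marking, form stays tadiwbe.
Attach aspect imperfective -go → tadiwbego.
Attach tense past -i → tadiwbegoi.
Apply vowel harmony: tadiwbegoi → tadiwbegei.
Nasal assimilation: no change.

tadiwbegei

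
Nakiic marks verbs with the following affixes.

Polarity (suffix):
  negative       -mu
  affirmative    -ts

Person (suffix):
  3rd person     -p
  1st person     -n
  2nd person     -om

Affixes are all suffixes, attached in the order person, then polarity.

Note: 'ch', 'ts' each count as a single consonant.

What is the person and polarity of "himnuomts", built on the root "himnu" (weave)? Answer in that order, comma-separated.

2nd person, affirmative

Segment: himnu-om-ts.
person: -om → 2nd person.
polarity: -ts → affirmative.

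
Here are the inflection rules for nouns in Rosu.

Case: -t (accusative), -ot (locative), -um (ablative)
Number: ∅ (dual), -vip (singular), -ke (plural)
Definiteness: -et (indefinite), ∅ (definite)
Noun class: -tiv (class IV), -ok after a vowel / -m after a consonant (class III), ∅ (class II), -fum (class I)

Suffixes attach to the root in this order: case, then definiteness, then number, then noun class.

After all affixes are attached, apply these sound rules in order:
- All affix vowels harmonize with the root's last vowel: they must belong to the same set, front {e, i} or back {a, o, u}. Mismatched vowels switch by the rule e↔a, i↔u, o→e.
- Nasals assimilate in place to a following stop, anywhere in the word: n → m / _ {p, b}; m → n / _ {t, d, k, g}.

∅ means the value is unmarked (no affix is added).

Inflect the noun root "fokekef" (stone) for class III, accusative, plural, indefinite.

fokekeftetkeek

Attach case accusative -t → fokekeft.
Attach definiteness indefinite -et → fokekeftet.
Attach number plural -ke → fokekeftetke.
Attach noun class class III -ok (after vowel 'e') → fokekeftetkeok.
Apply vowel harmony: fokekeftetkeok → fokekeftetkeek.
Nasal assimilation: no change.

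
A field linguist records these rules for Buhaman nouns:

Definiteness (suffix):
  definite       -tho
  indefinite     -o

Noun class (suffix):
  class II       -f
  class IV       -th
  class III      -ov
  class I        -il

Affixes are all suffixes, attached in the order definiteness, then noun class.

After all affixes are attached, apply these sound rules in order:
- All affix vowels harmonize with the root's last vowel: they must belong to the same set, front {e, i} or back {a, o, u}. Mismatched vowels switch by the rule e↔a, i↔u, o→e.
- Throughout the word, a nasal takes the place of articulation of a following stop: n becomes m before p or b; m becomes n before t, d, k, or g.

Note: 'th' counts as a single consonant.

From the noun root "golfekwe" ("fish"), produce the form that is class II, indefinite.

Attach definiteness indefinite -o → golfekweo.
Attach noun class class II -f → golfekweof.
Apply vowel harmony: golfekweof → golfekweef.
Nasal assimilation: no change.

golfekweef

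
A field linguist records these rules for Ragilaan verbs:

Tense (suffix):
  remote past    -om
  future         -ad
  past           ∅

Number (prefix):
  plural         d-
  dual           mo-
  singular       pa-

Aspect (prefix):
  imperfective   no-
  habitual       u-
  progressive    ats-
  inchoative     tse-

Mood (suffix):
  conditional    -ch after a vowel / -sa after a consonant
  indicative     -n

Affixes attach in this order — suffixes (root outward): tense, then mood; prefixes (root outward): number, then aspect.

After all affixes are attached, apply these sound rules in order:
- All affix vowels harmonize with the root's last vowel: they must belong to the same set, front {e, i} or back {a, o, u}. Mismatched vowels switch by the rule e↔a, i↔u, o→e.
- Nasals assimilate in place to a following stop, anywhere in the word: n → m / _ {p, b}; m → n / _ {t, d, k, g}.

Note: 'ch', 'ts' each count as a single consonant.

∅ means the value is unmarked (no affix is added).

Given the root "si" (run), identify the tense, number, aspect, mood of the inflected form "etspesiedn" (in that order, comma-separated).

future, singular, progressive, indicative

Segment: ats-pa-si-ad-n.
tense: -ad → future.
number: pa- → singular.
aspect: ats- → progressive.
mood: -n → indicative.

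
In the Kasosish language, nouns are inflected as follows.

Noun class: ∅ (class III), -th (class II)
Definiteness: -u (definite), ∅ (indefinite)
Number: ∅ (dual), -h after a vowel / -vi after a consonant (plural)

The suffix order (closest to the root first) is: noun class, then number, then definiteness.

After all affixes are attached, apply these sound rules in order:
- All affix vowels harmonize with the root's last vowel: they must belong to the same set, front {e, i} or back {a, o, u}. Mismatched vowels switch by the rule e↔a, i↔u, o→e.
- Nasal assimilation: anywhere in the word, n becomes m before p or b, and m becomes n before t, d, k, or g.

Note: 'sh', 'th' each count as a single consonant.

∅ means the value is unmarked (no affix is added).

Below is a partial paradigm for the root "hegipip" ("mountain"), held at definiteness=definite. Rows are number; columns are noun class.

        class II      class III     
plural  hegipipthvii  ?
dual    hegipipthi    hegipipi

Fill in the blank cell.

hegipipvii

noun class = class III: zero marking, form stays hegipip.
Attach number plural -vi (after consonant 'p') → hegipipvi.
Attach definiteness definite -u → hegipipviu.
Apply vowel harmony: hegipipviu → hegipipvii.
Nasal assimilation: no change.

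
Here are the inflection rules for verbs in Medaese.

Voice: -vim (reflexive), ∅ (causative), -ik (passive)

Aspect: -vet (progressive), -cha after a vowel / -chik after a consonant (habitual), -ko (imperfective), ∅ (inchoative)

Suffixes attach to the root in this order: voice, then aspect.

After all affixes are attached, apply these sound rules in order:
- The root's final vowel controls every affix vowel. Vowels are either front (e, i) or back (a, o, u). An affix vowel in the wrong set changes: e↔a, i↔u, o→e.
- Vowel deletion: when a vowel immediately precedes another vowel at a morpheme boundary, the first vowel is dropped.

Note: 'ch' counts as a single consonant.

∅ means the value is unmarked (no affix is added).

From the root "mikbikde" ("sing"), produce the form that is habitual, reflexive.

mikbikdevimchik

Attach voice reflexive -vim → mikbikdevim.
Attach aspect habitual -chik (after consonant 'm') → mikbikdevimchik.
Vowel harmony: no change.
Vowel deletion: no change.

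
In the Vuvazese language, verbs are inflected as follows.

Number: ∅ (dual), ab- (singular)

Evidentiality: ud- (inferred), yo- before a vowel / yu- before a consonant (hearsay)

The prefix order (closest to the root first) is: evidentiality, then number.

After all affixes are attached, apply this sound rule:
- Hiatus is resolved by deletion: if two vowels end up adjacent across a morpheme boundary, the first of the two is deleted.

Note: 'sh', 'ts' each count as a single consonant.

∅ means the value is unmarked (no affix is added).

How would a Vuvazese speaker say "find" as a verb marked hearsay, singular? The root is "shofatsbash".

Attach evidentiality hearsay yu- (before consonant 'sh') → yushofatsbash.
Attach number singular ab- → abyushofatsbash.
Vowel deletion: no change.

abyushofatsbash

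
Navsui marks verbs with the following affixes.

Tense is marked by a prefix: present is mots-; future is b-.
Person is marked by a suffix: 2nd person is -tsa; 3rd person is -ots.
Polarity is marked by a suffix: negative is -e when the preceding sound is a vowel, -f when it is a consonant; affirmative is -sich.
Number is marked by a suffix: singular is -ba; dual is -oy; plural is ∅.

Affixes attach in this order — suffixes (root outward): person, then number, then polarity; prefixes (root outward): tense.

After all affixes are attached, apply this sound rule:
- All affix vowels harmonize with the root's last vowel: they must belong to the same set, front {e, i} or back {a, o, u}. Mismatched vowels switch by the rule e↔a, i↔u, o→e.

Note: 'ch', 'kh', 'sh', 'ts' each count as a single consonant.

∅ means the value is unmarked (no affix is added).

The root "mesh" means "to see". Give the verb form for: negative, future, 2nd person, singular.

bmeshtsebee

Attach person 2nd person -tsa → meshtsa.
Attach number singular -ba → meshtsaba.
Attach tense future b- → bmeshtsaba.
Attach polarity negative -e (after vowel 'a') → bmeshtsabae.
Apply vowel harmony: bmeshtsabae → bmeshtsebee.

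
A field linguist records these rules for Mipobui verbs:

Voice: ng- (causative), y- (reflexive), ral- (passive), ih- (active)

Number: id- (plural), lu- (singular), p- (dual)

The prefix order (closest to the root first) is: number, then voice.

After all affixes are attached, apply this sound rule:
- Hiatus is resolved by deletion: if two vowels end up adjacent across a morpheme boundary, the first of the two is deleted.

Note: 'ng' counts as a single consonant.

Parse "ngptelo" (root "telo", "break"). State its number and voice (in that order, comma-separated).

dual, causative

Segment: ng-p-telo.
number: p- → dual.
voice: ng- → causative.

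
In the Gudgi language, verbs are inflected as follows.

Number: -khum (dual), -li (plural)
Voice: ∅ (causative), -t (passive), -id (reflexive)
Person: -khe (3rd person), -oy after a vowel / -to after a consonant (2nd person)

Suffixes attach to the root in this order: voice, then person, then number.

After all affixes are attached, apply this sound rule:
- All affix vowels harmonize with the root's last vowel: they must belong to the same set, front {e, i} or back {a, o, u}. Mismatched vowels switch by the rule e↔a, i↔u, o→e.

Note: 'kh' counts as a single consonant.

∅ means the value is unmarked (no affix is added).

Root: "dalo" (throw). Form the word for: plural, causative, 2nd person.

voice = causative: zero marking, form stays dalo.
Attach person 2nd person -oy (after vowel 'o') → dalooy.
Attach number plural -li → dalooyli.
Apply vowel harmony: dalooyli → dalooylu.

dalooylu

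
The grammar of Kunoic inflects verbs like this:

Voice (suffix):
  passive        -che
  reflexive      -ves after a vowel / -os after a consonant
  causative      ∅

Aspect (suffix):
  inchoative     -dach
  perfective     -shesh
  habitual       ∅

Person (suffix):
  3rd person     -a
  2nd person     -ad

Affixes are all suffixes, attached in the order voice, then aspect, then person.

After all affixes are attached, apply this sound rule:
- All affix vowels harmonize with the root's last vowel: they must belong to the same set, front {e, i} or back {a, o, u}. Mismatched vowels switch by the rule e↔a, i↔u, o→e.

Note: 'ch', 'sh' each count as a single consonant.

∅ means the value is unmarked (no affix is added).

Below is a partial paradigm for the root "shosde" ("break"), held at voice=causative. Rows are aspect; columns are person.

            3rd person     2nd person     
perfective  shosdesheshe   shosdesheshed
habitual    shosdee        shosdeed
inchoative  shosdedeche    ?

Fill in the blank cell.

voice = causative: zero marking, form stays shosde.
Attach aspect inchoative -dach → shosdedach.
Attach person 2nd person -ad → shosdedachad.
Apply vowel harmony: shosdedachad → shosdedeched.

shosdedeched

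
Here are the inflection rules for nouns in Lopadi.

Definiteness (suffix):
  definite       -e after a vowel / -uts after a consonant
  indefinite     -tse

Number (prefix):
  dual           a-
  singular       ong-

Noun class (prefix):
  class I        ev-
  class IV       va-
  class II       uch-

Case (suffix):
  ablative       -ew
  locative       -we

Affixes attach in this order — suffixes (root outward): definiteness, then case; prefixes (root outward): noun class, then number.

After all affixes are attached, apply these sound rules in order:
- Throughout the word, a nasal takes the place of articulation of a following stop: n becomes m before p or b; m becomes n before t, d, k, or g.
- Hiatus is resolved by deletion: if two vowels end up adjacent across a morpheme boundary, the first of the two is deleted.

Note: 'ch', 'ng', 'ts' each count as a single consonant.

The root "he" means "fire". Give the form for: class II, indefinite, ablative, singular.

Attach noun class class II uch- → uchhe.
Attach definiteness indefinite -tse → uchhetse.
Attach case ablative -ew → uchhetseew.
Attach number singular ong- → onguchhetseew.
Nasal assimilation: no change.
Apply vowel deletion: onguchhetseew → onguchhetsew.

onguchhetsew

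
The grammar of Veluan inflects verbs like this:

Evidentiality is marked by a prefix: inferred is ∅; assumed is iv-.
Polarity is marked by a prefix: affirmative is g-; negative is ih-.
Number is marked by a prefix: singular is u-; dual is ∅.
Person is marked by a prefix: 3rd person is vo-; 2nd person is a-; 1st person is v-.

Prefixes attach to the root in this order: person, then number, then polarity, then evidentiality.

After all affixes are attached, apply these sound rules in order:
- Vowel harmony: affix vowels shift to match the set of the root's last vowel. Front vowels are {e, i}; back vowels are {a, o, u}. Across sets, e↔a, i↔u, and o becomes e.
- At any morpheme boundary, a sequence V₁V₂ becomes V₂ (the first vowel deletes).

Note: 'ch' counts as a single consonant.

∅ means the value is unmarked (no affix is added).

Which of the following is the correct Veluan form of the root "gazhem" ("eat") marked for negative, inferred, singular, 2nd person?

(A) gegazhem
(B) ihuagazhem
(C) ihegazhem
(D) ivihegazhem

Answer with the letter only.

Attach person 2nd person a- → agazhem.
Attach number singular u- → uagazhem.
Attach polarity negative ih- → ihuagazhem.
evidentiality = inferred: zero marking, form stays ihuagazhem.
Apply vowel harmony: ihuagazhem → ihiegazhem.
Apply vowel deletion: ihiegazhem → ihegazhem.
So the correct form is ihegazhem, option (C).
(A) gegazhem is wrong: it uses affirmative instead of negative for polarity.
(D) ivihegazhem is wrong: it uses assumed instead of inferred for evidentiality.
(B) ihuagazhem is wrong: it fails to apply the sound rule(s).

C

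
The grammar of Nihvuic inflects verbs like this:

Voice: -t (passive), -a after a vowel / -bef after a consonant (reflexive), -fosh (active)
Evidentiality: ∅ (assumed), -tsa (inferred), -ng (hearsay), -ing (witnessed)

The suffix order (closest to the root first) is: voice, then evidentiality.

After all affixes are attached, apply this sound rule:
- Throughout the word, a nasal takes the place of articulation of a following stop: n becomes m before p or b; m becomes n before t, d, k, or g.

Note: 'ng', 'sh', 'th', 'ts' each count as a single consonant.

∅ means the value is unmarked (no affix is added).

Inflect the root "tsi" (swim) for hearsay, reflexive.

tsiang

Attach voice reflexive -a (after vowel 'i') → tsia.
Attach evidentiality hearsay -ng → tsiang.
Nasal assimilation: no change.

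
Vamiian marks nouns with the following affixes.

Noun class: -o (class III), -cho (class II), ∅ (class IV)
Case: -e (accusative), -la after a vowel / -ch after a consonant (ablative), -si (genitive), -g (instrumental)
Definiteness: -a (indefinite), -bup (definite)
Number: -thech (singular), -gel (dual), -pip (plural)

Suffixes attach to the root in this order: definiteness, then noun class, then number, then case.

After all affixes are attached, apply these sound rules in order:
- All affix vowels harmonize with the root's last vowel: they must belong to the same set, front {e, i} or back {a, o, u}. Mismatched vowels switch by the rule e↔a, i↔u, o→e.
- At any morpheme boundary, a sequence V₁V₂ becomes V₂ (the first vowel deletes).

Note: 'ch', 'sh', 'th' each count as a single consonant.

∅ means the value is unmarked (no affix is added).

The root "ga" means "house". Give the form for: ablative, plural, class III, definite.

gabupopupch

Attach definiteness definite -bup → gabup.
Attach noun class class III -o → gabupo.
Attach number plural -pip → gabupopip.
Attach case ablative -ch (after consonant 'p') → gabupopipch.
Apply vowel harmony: gabupopipch → gabupopupch.
Vowel deletion: no change.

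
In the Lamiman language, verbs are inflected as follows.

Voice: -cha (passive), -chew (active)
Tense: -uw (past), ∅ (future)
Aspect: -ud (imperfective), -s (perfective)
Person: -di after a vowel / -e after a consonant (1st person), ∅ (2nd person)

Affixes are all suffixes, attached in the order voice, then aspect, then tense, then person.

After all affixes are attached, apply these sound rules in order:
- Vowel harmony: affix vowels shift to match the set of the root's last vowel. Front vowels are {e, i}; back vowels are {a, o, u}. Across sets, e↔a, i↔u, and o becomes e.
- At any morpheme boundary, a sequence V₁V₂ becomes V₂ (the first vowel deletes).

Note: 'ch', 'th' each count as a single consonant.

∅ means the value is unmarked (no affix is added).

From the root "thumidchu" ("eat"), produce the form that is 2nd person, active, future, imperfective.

thumidchuchawud

Attach voice active -chew → thumidchuchew.
Attach aspect imperfective -ud → thumidchuchewud.
tense = future: zero marking, form stays thumidchuchewud.
person = 2nd person: zero marking, form stays thumidchuchewud.
Apply vowel harmony: thumidchuchewud → thumidchuchawud.
Vowel deletion: no change.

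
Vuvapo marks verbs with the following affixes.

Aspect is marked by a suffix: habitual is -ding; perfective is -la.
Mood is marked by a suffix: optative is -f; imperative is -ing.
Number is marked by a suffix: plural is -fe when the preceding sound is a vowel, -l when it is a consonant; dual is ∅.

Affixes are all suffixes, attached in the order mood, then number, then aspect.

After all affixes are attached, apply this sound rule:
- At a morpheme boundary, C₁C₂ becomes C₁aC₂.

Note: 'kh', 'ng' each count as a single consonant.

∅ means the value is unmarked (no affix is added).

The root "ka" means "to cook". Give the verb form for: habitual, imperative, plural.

kaingalading

Attach mood imperative -ing → kaing.
Attach number plural -l (after consonant 'ng') → kaingl.
Attach aspect habitual -ding → kainglding.
Apply epenthesis: kainglding → kaingalading.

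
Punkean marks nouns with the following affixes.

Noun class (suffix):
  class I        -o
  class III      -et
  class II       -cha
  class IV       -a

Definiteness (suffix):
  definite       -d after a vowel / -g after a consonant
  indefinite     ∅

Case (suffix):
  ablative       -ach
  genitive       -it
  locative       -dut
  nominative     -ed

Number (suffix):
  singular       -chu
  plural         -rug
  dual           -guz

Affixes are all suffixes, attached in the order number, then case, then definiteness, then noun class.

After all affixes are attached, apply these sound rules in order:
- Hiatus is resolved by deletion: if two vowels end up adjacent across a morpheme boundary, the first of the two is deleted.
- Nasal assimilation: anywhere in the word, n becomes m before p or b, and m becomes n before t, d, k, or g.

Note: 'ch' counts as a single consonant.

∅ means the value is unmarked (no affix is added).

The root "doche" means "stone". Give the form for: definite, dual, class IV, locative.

Attach number dual -guz → docheguz.
Attach case locative -dut → docheguzdut.
Attach definiteness definite -g (after consonant 't') → docheguzdutg.
Attach noun class class IV -a → docheguzdutga.
Vowel deletion: no change.
Nasal assimilation: no change.

docheguzdutga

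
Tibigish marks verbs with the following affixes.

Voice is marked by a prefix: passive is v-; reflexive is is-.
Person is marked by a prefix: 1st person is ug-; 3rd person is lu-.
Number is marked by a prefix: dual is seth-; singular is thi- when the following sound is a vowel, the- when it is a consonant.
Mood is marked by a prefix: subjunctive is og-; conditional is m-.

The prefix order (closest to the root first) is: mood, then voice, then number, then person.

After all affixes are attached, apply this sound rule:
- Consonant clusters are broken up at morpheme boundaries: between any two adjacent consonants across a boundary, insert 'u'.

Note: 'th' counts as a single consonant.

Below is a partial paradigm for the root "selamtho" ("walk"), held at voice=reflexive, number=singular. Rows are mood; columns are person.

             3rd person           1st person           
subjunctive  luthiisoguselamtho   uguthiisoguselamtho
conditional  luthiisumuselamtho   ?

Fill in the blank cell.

uguthiisumuselamtho

Attach mood conditional m- → mselamtho.
Attach voice reflexive is- → ismselamtho.
Attach number singular thi- (before vowel 'i') → thiismselamtho.
Attach person 1st person ug- → ugthiismselamtho.
Apply epenthesis: ugthiismselamtho → uguthiisumuselamtho.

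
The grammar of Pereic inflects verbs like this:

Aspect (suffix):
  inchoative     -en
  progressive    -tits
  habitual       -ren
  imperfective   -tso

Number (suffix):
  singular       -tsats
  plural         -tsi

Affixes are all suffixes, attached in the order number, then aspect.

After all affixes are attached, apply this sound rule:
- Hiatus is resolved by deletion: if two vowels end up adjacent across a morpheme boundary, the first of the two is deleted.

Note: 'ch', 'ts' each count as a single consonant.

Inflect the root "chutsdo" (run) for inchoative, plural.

Attach number plural -tsi → chutsdotsi.
Attach aspect inchoative -en → chutsdotsien.
Apply vowel deletion: chutsdotsien → chutsdotsen.

chutsdotsen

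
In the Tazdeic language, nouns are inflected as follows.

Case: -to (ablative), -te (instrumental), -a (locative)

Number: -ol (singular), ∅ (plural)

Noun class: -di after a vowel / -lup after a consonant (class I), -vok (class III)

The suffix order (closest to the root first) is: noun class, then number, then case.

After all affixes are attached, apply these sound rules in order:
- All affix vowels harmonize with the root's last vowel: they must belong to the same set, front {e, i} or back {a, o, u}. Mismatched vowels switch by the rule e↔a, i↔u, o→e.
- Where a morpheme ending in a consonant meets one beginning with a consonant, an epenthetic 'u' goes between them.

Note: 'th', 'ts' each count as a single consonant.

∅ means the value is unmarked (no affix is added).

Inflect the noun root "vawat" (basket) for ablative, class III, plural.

vawatuvokuto

Attach noun class class III -vok → vawatvok.
number = plural: zero marking, form stays vawatvok.
Attach case ablative -to → vawatvokto.
Vowel harmony: no change.
Apply epenthesis: vawatvokto → vawatuvokuto.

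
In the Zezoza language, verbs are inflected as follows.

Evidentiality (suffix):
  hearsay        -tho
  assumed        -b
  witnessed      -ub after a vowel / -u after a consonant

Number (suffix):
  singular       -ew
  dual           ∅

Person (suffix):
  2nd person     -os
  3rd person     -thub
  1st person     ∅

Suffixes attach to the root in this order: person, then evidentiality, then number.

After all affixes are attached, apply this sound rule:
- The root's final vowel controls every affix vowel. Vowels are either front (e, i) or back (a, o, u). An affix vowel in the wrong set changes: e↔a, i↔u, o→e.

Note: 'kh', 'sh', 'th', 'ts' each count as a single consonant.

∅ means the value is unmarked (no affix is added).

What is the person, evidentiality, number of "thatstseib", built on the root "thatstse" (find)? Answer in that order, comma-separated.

Segment: thatstse-ub.
person: ∅ → 1st person.
evidentiality: -ub/u → witnessed.
number: ∅ → dual.

1st person, witnessed, dual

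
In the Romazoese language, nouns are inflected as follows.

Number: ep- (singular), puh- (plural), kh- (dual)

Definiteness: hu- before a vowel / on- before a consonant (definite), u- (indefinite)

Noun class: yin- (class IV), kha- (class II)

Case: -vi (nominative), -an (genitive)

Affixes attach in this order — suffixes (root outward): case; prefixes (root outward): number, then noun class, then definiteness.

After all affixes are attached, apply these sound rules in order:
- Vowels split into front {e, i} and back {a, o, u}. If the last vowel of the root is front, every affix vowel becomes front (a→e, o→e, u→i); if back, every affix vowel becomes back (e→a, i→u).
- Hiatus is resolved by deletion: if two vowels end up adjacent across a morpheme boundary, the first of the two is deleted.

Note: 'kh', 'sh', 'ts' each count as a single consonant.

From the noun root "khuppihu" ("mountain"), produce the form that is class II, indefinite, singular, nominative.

Attach number singular ep- → epkhuppihu.
Attach noun class class II kha- → khaepkhuppihu.
Attach case nominative -vi → khaepkhuppihuvi.
Attach definiteness indefinite u- → ukhaepkhuppihuvi.
Apply vowel harmony: ukhaepkhuppihuvi → ukhaapkhuppihuvu.
Apply vowel deletion: ukhaapkhuppihuvu → ukhapkhuppihuvu.

ukhapkhuppihuvu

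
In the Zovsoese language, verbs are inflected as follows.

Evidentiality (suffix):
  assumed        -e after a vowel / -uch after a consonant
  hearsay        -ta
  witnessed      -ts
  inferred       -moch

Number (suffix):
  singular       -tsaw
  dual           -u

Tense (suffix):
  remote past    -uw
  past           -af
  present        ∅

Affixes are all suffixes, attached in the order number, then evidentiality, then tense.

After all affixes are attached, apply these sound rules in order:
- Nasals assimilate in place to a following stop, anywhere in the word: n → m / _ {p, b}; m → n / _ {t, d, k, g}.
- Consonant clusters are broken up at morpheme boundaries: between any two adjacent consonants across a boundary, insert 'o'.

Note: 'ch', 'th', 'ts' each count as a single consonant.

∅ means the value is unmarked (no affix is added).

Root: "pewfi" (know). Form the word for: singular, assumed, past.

Attach number singular -tsaw → pewfitsaw.
Attach evidentiality assumed -uch (after consonant 'w') → pewfitsawuch.
Attach tense past -af → pewfitsawuchaf.
Nasal assimilation: no change.
Epenthesis: no change.

pewfitsawuchaf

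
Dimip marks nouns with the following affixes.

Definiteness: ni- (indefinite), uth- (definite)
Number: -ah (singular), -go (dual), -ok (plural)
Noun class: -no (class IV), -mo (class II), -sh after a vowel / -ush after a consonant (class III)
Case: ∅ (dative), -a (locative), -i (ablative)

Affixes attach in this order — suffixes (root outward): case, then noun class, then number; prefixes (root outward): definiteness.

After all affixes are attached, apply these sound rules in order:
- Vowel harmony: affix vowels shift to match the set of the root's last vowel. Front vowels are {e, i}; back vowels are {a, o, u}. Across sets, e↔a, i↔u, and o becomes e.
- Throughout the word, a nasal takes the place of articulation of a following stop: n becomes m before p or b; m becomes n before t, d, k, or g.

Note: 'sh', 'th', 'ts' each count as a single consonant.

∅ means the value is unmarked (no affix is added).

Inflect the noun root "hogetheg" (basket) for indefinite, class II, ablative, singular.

nihogethegimeeh

Attach case ablative -i → hogethegi.
Attach noun class class II -mo → hogethegimo.
Attach number singular -ah → hogethegimoah.
Attach definiteness indefinite ni- → nihogethegimoah.
Apply vowel harmony: nihogethegimoah → nihogethegimeeh.
Nasal assimilation: no change.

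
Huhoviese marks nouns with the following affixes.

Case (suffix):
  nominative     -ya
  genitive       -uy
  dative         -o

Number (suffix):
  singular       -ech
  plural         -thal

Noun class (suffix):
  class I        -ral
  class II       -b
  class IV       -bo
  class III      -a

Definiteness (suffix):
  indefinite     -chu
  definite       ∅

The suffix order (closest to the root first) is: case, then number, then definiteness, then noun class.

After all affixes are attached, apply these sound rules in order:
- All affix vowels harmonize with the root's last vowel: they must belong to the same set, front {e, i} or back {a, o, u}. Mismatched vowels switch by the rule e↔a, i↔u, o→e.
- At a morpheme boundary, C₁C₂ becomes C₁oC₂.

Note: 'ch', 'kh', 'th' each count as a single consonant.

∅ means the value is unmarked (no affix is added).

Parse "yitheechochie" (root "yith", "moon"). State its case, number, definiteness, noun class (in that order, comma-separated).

Segment: yith-o-ech-chu-a.
case: -o → dative.
number: -ech → singular.
definiteness: -chu → indefinite.
noun class: -a → class III.

dative, singular, indefinite, class III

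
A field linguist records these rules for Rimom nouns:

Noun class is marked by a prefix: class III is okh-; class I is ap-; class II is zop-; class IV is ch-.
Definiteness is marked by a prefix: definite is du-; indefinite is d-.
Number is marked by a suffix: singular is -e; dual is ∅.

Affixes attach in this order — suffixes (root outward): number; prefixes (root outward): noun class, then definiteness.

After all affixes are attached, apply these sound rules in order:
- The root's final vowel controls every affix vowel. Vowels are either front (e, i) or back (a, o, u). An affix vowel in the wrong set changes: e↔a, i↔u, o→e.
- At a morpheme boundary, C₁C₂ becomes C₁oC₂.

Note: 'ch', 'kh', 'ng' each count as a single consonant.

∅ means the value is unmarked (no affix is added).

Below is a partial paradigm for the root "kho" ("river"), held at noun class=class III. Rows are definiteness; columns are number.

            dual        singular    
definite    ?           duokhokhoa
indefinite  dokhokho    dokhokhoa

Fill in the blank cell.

duokhokho

Attach noun class class III okh- → okhkho.
Attach definiteness definite du- → duokhkho.
number = dual: zero marking, form stays duokhkho.
Vowel harmony: no change.
Apply epenthesis: duokhkho → duokhokho.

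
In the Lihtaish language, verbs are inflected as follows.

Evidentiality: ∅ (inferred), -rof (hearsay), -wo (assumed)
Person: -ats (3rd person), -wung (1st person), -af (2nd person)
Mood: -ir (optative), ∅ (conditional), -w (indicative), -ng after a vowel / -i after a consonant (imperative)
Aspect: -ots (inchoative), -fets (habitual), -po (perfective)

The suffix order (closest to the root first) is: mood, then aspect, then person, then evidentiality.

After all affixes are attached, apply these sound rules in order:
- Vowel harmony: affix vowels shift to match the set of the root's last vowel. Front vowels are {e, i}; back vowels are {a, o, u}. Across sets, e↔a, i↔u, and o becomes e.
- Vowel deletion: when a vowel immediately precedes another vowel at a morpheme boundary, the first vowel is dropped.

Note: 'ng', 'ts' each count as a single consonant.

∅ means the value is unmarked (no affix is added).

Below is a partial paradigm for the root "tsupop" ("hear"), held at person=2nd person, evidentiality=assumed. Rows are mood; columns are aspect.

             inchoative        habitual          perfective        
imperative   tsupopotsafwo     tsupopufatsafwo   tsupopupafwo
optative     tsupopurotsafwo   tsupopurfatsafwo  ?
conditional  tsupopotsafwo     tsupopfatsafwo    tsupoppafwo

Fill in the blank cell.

tsupopurpafwo

Attach mood optative -ir → tsupopir.
Attach aspect perfective -po → tsupopirpo.
Attach person 2nd person -af → tsupopirpoaf.
Attach evidentiality assumed -wo → tsupopirpoafwo.
Apply vowel harmony: tsupopirpoafwo → tsupopurpoafwo.
Apply vowel deletion: tsupopurpoafwo → tsupopurpafwo.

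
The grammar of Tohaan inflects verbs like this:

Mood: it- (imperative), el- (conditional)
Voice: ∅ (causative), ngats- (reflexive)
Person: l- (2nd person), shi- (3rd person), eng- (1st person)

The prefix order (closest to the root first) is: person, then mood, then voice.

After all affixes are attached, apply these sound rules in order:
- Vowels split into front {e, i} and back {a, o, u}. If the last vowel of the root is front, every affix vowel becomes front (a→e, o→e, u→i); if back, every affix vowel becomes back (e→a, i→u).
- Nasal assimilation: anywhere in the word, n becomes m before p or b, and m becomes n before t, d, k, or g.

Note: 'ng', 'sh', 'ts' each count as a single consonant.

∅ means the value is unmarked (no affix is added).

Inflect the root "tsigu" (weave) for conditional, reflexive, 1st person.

Attach person 1st person eng- → engtsigu.
Attach mood conditional el- → elengtsigu.
Attach voice reflexive ngats- → ngatselengtsigu.
Apply vowel harmony: ngatselengtsigu → ngatsalangtsigu.
Nasal assimilation: no change.

ngatsalangtsigu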